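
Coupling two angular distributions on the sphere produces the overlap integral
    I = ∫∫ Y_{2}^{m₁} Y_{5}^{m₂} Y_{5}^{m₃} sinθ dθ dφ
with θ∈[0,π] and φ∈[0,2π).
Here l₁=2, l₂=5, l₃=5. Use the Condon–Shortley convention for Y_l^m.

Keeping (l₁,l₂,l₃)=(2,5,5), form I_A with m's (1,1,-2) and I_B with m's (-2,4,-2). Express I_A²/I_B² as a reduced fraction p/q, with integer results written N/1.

Shared (l₁,l₂,l₃)=(2,5,5): N and (l;000)² cancel in I_A²/I_B².
A: Δ = 2!·2!·8!/13! = 1/38610; Racah Σ t=0..1: t=0:+1/2880 t=1:−1/1440 = -1/2880; ⇒ 3j(2 5 5; 1 1 -2)² = 7/715, sgn +1
B: Δ = 2!·2!·8!/13! = 1/38610; Racah Σ t=2..2: t=2:+1/20160 = 1/20160; ⇒ 3j(2 5 5; -2 4 -2)² = 12/715, sgn -1
I_A²/I_B² = (7/715)/(12/715) = 7/12

7/12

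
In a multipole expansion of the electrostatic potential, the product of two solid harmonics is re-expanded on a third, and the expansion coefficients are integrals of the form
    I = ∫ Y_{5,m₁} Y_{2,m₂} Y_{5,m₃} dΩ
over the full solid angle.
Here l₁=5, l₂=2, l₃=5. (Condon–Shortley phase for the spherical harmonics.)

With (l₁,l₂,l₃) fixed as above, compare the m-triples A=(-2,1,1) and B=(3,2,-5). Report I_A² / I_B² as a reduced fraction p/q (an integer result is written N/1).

7/5

l's match ⇒ only the (l;m) 3-j factors differ between A and B.
A: triangle coeff Δ(5,2,5) = 1/38610; Σ_t [1,2]: t=1:−1/2880 t=2:+1/1440 = 1/2880; (3j)²=7/715 [(5 2 5; -2 1 1)], sign=+1
B: triangle coeff Δ(5,2,5) = 1/38610; Σ_t [2,2]: t=2:+1/161280 = 1/161280; (3j)²=1/143 [(5 2 5; 3 2 -5)], sign=+1
I_A²/I_B² = (7/715)/(1/143) = 7/5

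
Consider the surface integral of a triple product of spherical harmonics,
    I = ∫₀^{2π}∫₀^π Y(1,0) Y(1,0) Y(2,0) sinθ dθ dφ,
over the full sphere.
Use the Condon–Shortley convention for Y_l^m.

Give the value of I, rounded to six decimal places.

0.252313

m-sum 0 ✓  L=4 even ✓  0≤2≤2 ✓
Π(2lᵢ+1) = 3×3×5 = 45
triangle coeff Δ(1,1,2) = 1/30
Σ_t [0,0]: t=0:+1/1 = 1/1
(3j)²=2/15 [(1 1 2; 0 0 0)], sign=+1
(m-triple is (0,0,0) — same symbol as above.)
⇒ 4πI² = 4/5
I = (+1)√(4/5/(4π)) = 0.25231325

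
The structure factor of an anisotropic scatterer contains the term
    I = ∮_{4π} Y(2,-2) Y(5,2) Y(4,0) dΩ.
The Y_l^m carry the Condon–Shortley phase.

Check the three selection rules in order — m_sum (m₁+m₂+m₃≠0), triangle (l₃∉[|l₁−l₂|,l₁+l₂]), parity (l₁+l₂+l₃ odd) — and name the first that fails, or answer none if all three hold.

m₁+m₂+m₃ = -2 + 2 + 0 = 0  ✓
triangle: |2−5|=3 ≤ l₃=4 ≤ 2+5=7  ✓
parity: l₁+l₂+l₃ = 11 is odd  ✗

parity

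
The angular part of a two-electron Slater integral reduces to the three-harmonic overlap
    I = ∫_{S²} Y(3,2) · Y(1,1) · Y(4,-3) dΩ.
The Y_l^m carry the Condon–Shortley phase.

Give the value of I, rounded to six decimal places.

Checks pass: Σm=0; 8 even; l₃=4∈[2,4].
(2·3+1)(2·1+1)(2·4+1) = 189
Δ: 0! 6! 2! / 9! → 1/252
sum: t=0:+1/36 = 1/36
3j²(3 1 4; 0 0 0) = Δ·Π!·Σ² = 4/63  (sign +1)
sum: t=0:+1/240 = 1/240
3j²(3 1 4; 2 1 -3) = Δ·Π!·Σ² = 1/12  (sign -1)
combine: 4πI² = 189·4/63·1/12 = 1/1
take √, sign -1: I = -0.28209479

-0.282095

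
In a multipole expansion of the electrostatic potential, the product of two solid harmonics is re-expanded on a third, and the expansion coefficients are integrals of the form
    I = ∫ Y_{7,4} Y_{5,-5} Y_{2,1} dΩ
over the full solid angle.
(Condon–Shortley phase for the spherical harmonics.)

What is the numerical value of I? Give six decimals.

Checks pass: Σm=0; 14 even; l₃=2∈[2,12].
(2·7+1)(2·5+1)(2·2+1) = 825
Δ: 10! 4! 0! / 15! → 1/15015
sum: t=5:−1/57600 = -1/57600
3j²(7 5 2; 0 0 0) = Δ·Π!·Σ² = 21/715  (sign -1)
sum: t=0:+1/21772800 = 1/21772800
3j²(7 5 2; 4 -5 1) = Δ·Π!·Σ² = 1/1365  (sign -1)
combine: 4πI² = 825·21/715·1/1365 = 3/169
take √, sign +1: I = 0.03758481

0.037585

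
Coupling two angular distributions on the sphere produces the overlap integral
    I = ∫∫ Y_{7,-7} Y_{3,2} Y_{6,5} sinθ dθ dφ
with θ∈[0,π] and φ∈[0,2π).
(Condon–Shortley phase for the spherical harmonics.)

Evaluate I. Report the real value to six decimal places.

-0.201189

Checks pass: Σm=0; 16 even; l₃=6∈[4,10].
(2·7+1)(2·3+1)(2·6+1) = 1365
Δ: 4! 10! 2! / 17! → 1/2042040
sum: t=1:−1/207360 t=2:+1/57600 t=3:−1/207360 = 1/129600
3j²(7 3 6; 0 0 0) = Δ·Π!·Σ² = 168/12155  (sign +1)
sum: t=4:+1/87091200 = 1/87091200
3j²(7 3 6; -7 2 5) = Δ·Π!·Σ² = 11/408  (sign -1)
combine: 4πI² = 1365·168/12155·11/408 = 147/289
take √, sign -1: I = -0.20118927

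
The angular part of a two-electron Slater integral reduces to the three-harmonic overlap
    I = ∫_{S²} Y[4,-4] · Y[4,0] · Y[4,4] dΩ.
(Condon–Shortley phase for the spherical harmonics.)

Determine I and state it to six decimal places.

0.106525

Checks pass: Σm=0; 12 even; l₃=4∈[0,8].
(2·4+1)(2·4+1)(2·4+1) = 729
Δ: 4! 4! 4! / 13! → 1/450450
sum: t=0:+1/13824 t=1:−1/216 t=2:+1/64 t=3:−1/216 t=4:+1/13824 = 5/768
3j²(4 4 4; 0 0 0) = Δ·Π!·Σ² = 18/1001  (sign +1)
sum: t=4:+1/13824 = 1/13824
3j²(4 4 4; -4 0 4) = Δ·Π!·Σ² = 14/1287  (sign +1)
combine: 4πI² = 729·18/1001·14/1287 = 2916/20449
take √, sign +1: I = 0.10652531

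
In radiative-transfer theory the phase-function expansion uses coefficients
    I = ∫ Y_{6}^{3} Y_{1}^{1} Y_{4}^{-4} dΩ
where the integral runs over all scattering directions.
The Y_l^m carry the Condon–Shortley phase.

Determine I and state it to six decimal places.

0.000000

l₃=4 ∉ [5,7] — triangle fails ⇒ I = 0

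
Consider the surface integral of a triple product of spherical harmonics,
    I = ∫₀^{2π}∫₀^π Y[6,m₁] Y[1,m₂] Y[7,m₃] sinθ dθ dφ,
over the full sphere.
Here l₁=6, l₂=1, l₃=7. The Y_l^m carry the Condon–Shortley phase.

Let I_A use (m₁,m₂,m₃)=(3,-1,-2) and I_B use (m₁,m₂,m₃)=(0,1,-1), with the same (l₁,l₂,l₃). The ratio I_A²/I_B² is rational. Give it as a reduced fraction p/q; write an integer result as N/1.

Same 6,1,7: normalisation and zero-m 3j drop out of the ratio.
A: Δ: 0! 12! 2! / 15! → 1/1365; sum: t=0:+1/4354560 = 1/4354560; 3j²(6 1 7; 3 -1 -2) = Δ·Π!·Σ² = 2/273  (sign -1)
B: Δ: 0! 12! 2! / 15! → 1/1365; sum: t=0:+1/1036800 = 1/1036800; 3j²(6 1 7; 0 1 -1) = Δ·Π!·Σ² = 4/195  (sign +1)
I_A²/I_B² = (2/273)/(4/195) = 5/14

5/14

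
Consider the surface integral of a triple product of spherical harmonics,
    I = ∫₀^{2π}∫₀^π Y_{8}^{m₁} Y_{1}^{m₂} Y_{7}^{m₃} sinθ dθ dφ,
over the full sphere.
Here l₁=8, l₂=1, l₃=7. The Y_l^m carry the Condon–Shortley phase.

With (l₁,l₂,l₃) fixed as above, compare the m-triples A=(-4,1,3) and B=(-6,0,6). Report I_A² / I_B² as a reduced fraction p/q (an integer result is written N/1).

l's match ⇒ only the (l;m) 3-j factors differ between A and B.
A: triangle coeff Δ(8,1,7) = 1/2040; Σ_t [2,2]: t=2:+1/174182400 = 1/174182400; (3j)²=11/340 [(8 1 7; -4 1 3)], sign=+1
B: triangle coeff Δ(8,1,7) = 1/2040; Σ_t [1,1]: t=1:−1/6227020800 = -1/6227020800; (3j)²=7/510 [(8 1 7; -6 0 6)], sign=+1
I_A²/I_B² = (11/340)/(7/510) = 33/14

33/14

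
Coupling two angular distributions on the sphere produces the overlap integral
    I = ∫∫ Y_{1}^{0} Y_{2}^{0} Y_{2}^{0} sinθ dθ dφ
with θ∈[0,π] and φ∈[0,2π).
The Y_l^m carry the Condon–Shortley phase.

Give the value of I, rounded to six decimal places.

0.000000

L=5 odd ⇒ parity kills the (l;000) factor ⇒ I = 0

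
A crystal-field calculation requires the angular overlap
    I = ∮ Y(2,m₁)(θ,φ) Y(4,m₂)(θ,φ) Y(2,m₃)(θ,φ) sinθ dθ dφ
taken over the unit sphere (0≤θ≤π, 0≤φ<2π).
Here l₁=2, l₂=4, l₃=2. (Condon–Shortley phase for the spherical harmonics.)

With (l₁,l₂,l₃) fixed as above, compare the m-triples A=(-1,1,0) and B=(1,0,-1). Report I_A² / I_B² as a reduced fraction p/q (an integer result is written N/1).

Shared (l₁,l₂,l₃)=(2,4,2): N and (l;000)² cancel in I_A²/I_B².
A: Δ = 4!·0!·4!/9! = 1/630; Racah Σ t=3..3: t=3:−1/24 = -1/24; ⇒ 3j(2 4 2; -1 1 0)² = 1/21, sgn -1
B: Δ = 4!·0!·4!/9! = 1/630; Racah Σ t=1..1: t=1:−1/36 = -1/36; ⇒ 3j(2 4 2; 1 0 -1)² = 8/315, sgn +1
I_A²/I_B² = (1/21)/(8/315) = 15/8

15/8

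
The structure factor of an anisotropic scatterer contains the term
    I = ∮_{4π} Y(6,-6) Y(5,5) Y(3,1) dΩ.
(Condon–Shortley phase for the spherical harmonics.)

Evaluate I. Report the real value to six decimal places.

-0.207001

Checks pass: Σm=0; 14 even; l₃=3∈[1,11].
(2·6+1)(2·5+1)(2·3+1) = 1001
Δ: 8! 4! 2! / 15! → 1/675675
sum: t=3:−1/8640 t=4:+1/2304 t=5:−1/8640 = 7/34560
3j²(6 5 3; 0 0 0) = Δ·Π!·Σ² = 7/429  (sign -1)
sum: t=8:+1/1935360 = 1/1935360
3j²(6 5 3; -6 5 1) = Δ·Π!·Σ² = 3/91  (sign +1)
combine: 4πI² = 1001·7/429·3/91 = 7/13
take √, sign -1: I = -0.20700098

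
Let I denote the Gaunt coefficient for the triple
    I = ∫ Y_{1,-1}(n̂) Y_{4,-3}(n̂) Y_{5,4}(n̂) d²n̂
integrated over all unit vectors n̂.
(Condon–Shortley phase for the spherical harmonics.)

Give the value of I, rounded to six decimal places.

m-sum 0 ✓  L=10 even ✓  3≤5≤5 ✓
Π(2lᵢ+1) = 3×9×11 = 297
triangle coeff Δ(1,4,5) = 1/495
Σ_t [0,0]: t=0:+1/576 = 1/576
(3j)²=5/99 [(1 4 5; 0 0 0)], sign=-1
Σ_t [0,0]: t=0:+1/10080 = 1/10080
(3j)²=4/55 [(1 4 5; -1 -3 4)], sign=-1
⇒ 4πI² = 12/11
I = (+1)√(12/11/(4π)) = 0.29463840

0.294638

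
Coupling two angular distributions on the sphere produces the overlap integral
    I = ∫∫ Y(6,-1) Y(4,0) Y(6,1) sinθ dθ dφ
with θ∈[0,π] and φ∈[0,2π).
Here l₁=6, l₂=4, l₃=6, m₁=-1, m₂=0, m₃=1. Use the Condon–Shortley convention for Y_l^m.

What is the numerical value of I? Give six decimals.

Rules hold: Σm=0, L=16 even, 2≤6≤10.
N = 13·9·13 = 1521
Δ = 4!·8!·4!/17! = 1/15315300
Racah Σ t=0..4: t=0:+1/829440 t=1:−1/25920 t=2:+1/9216 t=3:−1/25920 t=4:+1/829440 = 7/207360
⇒ 3j(6 4 6; 0 0 0)² = 28/2431, sgn +1
Racah Σ t=0..4: t=0:+1/2903040 t=1:−1/51840 t=2:+1/11520 t=3:−1/20736 t=4:+1/414720 = 1/45360
⇒ 3j(6 4 6; -1 0 1)² = 1024/153153, sgn -1
4πI² = N·(3j₀)²·(3jₘ)² = 4096/34969
I = -1·√(0.117132/4π) = -0.09654581

-0.096546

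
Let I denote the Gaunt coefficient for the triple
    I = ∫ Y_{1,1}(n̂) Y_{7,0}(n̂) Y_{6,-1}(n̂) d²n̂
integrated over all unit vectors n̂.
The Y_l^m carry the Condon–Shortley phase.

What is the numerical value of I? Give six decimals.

0.160342

Rules hold: Σm=0, L=14 even, 6≤6≤8.
N = 3·15·13 = 585
Δ = 2!·0!·12!/15! = 1/1365
Racah Σ t=1..1: t=1:−1/518400 = -1/518400
⇒ 3j(1 7 6; 0 0 0)² = 7/195, sgn -1
Racah Σ t=0..0: t=0:+1/1209600 = 1/1209600
⇒ 3j(1 7 6; 1 0 -1)² = 1/65, sgn -1
4πI² = N·(3j₀)²·(3jₘ)² = 21/65
I = +1·√(0.323077/4π) = 0.16034227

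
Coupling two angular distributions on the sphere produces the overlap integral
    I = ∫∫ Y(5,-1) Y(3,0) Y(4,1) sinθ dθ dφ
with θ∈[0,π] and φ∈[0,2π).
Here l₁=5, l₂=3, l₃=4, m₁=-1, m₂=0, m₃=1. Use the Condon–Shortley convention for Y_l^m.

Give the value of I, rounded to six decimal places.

-0.115089

Checks pass: Σm=0; 12 even; l₃=4∈[2,8].
(2·5+1)(2·3+1)(2·4+1) = 693
Δ: 4! 6! 2! / 13! → 1/180180
sum: t=1:−1/576 t=2:+1/144 t=3:−1/576 = 1/288
3j²(5 3 4; 0 0 0) = Δ·Π!·Σ² = 20/1001  (sign +1)
sum: t=1:−1/1440 t=2:+1/192 t=3:−1/432 = 19/8640
3j²(5 3 4; -1 0 1) = Δ·Π!·Σ² = 361/30030  (sign -1)
combine: 4πI² = 693·20/1001·361/30030 = 2166/13013
take √, sign -1: I = -0.11508947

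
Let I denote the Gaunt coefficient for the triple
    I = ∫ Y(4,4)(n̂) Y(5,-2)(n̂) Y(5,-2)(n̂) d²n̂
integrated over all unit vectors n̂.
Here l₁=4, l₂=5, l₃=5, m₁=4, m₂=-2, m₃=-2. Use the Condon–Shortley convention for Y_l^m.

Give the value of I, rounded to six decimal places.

0.181552

m-sum 0 ✓  L=14 even ✓  1≤5≤9 ✓
Π(2lᵢ+1) = 9×11×11 = 1089
triangle coeff Δ(4,5,5) = 1/3153150
Σ_t [0,4]: t=0:+1/69120 t=1:−1/1728 t=2:+1/576 t=3:−1/1728 t=4:+1/69120 = 7/11520
(3j)²=2/143 [(4 5 5; 0 0 0)], sign=-1
Σ_t [0,0]: t=0:+1/20736 = 1/20736
(3j)²=35/1287 [(4 5 5; 4 -2 -2)], sign=-1
⇒ 4πI² = 70/169
I = (+1)√(70/169/(4π)) = 0.18155187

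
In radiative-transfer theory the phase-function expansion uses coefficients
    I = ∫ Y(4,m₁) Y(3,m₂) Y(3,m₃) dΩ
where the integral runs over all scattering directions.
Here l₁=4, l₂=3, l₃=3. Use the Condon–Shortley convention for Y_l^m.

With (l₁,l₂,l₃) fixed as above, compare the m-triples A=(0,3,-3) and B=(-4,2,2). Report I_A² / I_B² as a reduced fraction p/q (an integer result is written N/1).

Shared (l₁,l₂,l₃)=(4,3,3): N and (l;000)² cancel in I_A²/I_B².
A: Δ = 4!·4!·2!/11! = 1/34650; Racah Σ t=4..4: t=4:+1/1152 = 1/1152; ⇒ 3j(4 3 3; 0 3 -3)² = 1/154, sgn +1
B: Δ = 4!·4!·2!/11! = 1/34650; Racah Σ t=4..4: t=4:+1/576 = 1/576; ⇒ 3j(4 3 3; -4 2 2)² = 5/99, sgn -1
I_A²/I_B² = (1/154)/(5/99) = 9/70

9/70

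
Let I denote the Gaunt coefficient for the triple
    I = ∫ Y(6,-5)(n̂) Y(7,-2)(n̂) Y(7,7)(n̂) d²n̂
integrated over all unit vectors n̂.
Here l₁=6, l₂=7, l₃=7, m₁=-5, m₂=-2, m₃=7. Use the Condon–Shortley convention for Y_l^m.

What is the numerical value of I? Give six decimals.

-0.092634

Checks pass: Σm=0; 20 even; l₃=7∈[1,13].
(2·6+1)(2·7+1)(2·7+1) = 2925
Δ: 6! 6! 8! / 21! → 1/2444321880
sum: t=0:+1/2612736000 t=1:−1/20736000 t=2:+1/1658880 t=3:−1/746496 t=4:+1/1658880 t=5:−1/20736000 t=6:+1/2612736000 = -1/4354560
3j²(6 7 7; 0 0 0) = Δ·Π!·Σ² = 1000/138567  (sign +1)
sum: t=5:−1/3483648000 = -1/3483648000
3j²(6 7 7; -5 -2 7) = Δ·Π!·Σ² = 33/6460  (sign -1)
combine: 4πI² = 2925·1000/138567·33/6460 = 11250/104329
take √, sign -1: I = -0.09263366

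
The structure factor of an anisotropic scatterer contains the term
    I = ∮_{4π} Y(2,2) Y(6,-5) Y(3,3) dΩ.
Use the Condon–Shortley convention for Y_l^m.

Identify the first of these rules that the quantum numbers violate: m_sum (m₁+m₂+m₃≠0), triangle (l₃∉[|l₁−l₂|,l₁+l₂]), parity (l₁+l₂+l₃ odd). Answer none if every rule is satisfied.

triangle

m₁+m₂+m₃ = 2 − 5 + 3 = 0  ✓
triangle: |2−6|=4 ≤ l₃=3 ≤ 2+6=8  ✗
parity: l₁+l₂+l₃ = 11 is odd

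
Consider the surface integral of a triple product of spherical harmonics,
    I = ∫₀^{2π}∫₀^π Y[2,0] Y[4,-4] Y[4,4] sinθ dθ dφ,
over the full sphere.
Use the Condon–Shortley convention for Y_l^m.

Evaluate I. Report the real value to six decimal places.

Checks pass: Σm=0; 10 even; l₃=4∈[2,6].
(2·2+1)(2·4+1)(2·4+1) = 405
Δ: 2! 2! 6! / 11! → 1/13860
sum: t=0:+1/192 t=1:−1/36 t=2:+1/192 = -5/288
3j²(2 4 4; 0 0 0) = Δ·Π!·Σ² = 20/693  (sign -1)
sum: t=0:+1/2880 = 1/2880
3j²(2 4 4; 0 -4 4) = Δ·Π!·Σ² = 28/495  (sign +1)
combine: 4πI² = 405·20/693·28/495 = 80/121
take √, sign -1: I = -0.22937568

-0.229376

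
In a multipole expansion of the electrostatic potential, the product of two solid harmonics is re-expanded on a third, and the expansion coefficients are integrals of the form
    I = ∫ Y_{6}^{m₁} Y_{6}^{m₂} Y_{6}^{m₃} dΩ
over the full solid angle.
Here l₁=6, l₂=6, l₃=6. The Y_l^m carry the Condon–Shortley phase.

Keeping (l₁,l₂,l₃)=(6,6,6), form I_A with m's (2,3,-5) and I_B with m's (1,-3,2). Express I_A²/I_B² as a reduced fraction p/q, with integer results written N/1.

l's match ⇒ only the (l;m) 3-j factors differ between A and B.
A: triangle coeff Δ(6,6,6) = 1/325909584; Σ_t [3,4]: t=3:−1/3110400 t=4:+1/4147200 = -1/12441600; (3j)²=7/4199 [(6 6 6; 2 3 -5)], sign=+1
B: triangle coeff Δ(6,6,6) = 1/325909584; Σ_t [0,3]: t=0:+1/3110400 t=1:−1/276480 t=2:+1/207360 t=3:−1/1244160 = 1/1382400; (3j)²=189/92378 [(6 6 6; 1 -3 2)], sign=+1
I_A²/I_B² = (7/4199)/(189/92378) = 22/27

22/27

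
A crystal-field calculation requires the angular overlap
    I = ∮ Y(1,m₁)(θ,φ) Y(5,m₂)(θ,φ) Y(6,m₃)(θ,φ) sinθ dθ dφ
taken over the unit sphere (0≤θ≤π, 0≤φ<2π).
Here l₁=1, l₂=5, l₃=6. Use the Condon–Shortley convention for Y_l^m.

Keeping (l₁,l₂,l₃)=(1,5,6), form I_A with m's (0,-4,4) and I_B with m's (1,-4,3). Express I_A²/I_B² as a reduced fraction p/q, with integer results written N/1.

Same 1,5,6: normalisation and zero-m 3j drop out of the ratio.
A: Δ: 0! 2! 10! / 13! → 1/858; sum: t=0:+1/362880 = 1/362880; 3j²(1 5 6; 0 -4 4) = Δ·Π!·Σ² = 10/429  (sign +1)
B: Δ: 0! 2! 10! / 13! → 1/858; sum: t=0:+1/725760 = 1/725760; 3j²(1 5 6; 1 -4 3) = Δ·Π!·Σ² = 1/286  (sign -1)
I_A²/I_B² = (10/429)/(1/286) = 20/3

20/3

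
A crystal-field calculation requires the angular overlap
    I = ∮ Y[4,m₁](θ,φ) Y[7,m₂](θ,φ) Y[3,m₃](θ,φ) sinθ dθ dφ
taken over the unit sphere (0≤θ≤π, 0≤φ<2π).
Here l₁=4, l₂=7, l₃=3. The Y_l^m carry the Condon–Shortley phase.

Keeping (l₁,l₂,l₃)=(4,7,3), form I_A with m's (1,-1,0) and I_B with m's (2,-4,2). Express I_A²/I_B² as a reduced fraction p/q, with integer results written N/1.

Same 4,7,3: normalisation and zero-m 3j drop out of the ratio.
A: Δ: 8! 0! 6! / 15! → 1/45045; sum: t=3:−1/25920 = -1/25920; 3j²(4 7 3; 1 -1 0) = Δ·Π!·Σ² = 32/1287  (sign +1)
B: Δ: 8! 0! 6! / 15! → 1/45045; sum: t=2:+1/172800 = 1/172800; 3j²(4 7 3; 2 -4 2) = Δ·Π!·Σ² = 2/65  (sign -1)
I_A²/I_B² = (32/1287)/(2/65) = 80/99

80/99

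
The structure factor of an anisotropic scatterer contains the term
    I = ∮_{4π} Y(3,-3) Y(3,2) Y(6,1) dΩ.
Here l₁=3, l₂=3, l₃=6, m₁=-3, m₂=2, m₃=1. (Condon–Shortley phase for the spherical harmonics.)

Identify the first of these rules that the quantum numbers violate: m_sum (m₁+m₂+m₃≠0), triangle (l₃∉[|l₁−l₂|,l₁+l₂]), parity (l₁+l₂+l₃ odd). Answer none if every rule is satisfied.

m₁+m₂+m₃ = -3 + 2 + 1 = 0  ✓
triangle: |3−3|=0 ≤ l₃=6 ≤ 3+3=6  ✓
parity: l₁+l₂+l₃ = 12 is even  ✓

none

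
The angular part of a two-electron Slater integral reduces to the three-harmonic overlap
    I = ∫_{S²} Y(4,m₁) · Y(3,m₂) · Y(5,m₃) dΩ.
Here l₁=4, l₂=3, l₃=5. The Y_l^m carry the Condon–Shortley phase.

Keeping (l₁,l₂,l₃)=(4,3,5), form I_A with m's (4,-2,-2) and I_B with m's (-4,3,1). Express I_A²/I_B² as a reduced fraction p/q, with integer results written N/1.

Same 4,3,5: normalisation and zero-m 3j drop out of the ratio.
A: Δ: 2! 6! 4! / 13! → 1/180180; sum: t=0:+1/8640 = 1/8640; 3j²(4 3 5; 4 -2 -2) = Δ·Π!·Σ² = 14/1287  (sign -1)
B: Δ: 2! 6! 4! / 13! → 1/180180; sum: t=2:+1/34560 = 1/34560; 3j²(4 3 5; -4 3 1) = Δ·Π!·Σ² = 1/429  (sign +1)
I_A²/I_B² = (14/1287)/(1/429) = 14/3

14/3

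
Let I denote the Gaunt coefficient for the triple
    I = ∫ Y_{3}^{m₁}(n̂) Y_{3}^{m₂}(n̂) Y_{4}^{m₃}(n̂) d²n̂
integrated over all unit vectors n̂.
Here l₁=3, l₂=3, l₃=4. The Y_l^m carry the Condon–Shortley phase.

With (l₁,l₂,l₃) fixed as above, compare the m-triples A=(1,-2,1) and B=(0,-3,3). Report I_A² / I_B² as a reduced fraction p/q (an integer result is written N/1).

32/63

Same 3,3,4: normalisation and zero-m 3j drop out of the ratio.
A: Δ: 2! 4! 4! / 11! → 1/34650; sum: t=0:+1/48 t=1:−1/144 = 1/72; 3j²(3 3 4; 1 -2 1) = Δ·Π!·Σ² = 16/693  (sign -1)
B: Δ: 2! 4! 4! / 11! → 1/34650; sum: t=0:+1/288 = 1/288; 3j²(3 3 4; 0 -3 3) = Δ·Π!·Σ² = 1/22  (sign -1)
I_A²/I_B² = (16/693)/(1/22) = 32/63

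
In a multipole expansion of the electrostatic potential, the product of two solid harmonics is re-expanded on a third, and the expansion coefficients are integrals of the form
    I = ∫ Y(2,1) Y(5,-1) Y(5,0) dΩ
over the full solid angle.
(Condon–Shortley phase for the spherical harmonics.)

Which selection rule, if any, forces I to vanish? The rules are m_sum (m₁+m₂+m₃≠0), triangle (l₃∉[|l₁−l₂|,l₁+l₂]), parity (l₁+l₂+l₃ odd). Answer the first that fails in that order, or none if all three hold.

Σmᵢ = 0  ✓
l₃∈[|l₁−l₂|,l₁+l₂]=[3,7], have l₃=5  ✓
Σlᵢ = 12 ⇒ even  ✓

none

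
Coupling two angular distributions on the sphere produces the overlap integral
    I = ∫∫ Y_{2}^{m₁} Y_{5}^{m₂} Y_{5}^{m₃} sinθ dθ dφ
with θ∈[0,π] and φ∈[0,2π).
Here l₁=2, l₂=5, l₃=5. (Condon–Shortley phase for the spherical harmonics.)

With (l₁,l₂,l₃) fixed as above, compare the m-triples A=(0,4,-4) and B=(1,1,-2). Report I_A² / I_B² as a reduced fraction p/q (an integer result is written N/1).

6/7

Shared (l₁,l₂,l₃)=(2,5,5): N and (l;000)² cancel in I_A²/I_B².
A: Δ = 2!·2!·8!/13! = 1/38610; Racah Σ t=1..2: t=1:−1/40320 t=2:+1/20160 = 1/40320; ⇒ 3j(2 5 5; 0 4 -4)² = 6/715, sgn -1
B: Δ = 2!·2!·8!/13! = 1/38610; Racah Σ t=0..1: t=0:+1/2880 t=1:−1/1440 = -1/2880; ⇒ 3j(2 5 5; 1 1 -2)² = 7/715, sgn +1
I_A²/I_B² = (6/715)/(7/715) = 6/7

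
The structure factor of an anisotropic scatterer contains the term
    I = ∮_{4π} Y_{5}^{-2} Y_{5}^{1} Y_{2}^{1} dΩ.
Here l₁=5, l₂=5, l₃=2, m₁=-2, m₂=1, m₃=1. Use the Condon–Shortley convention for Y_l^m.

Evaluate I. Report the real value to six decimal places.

0.104819

m-sum 0 ✓  L=12 even ✓  0≤2≤10 ✓
Π(2lᵢ+1) = 11×11×5 = 605
triangle coeff Δ(5,5,2) = 1/38610
Σ_t [3,5]: t=3:−1/2880 t=4:+1/576 t=5:−1/2880 = 1/960
(3j)²=10/429 [(5 5 2; 0 0 0)], sign=+1
Σ_t [5,6]: t=5:−1/1440 t=6:+1/2880 = -1/2880
(3j)²=7/715 [(5 5 2; -2 1 1)], sign=+1
⇒ 4πI² = 70/507
I = (+1)√(70/507/(4π)) = 0.10481902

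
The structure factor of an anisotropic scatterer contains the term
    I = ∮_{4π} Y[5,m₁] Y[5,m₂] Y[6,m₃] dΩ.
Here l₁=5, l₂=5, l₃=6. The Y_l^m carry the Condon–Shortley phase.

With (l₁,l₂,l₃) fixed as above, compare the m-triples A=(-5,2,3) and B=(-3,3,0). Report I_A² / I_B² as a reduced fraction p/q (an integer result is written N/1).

Shared (l₁,l₂,l₃)=(5,5,6): N and (l;000)² cancel in I_A²/I_B².
A: Δ = 4!·6!·6!/17! = 1/28588560; Racah Σ t=4..4: t=4:+1/622080 = 1/622080; ⇒ 3j(5 5 6; -5 2 3)² = 105/4862, sgn -1
B: Δ = 4!·6!·6!/17! = 1/28588560; Racah Σ t=2..4: t=2:+1/2073600 t=3:−1/86400 t=4:+1/55296 = 29/4147200; ⇒ 3j(5 5 6; -3 3 0)² = 841/145860, sgn +1
I_A²/I_B² = (105/4862)/(841/145860) = 3150/841

3150/841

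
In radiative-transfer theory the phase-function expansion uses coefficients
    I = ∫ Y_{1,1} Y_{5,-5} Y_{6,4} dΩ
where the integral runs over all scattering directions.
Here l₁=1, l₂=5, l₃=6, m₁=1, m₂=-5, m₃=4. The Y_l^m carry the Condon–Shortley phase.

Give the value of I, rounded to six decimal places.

0.040859

Rules hold: Σm=0, L=12 even, 4≤6≤6.
N = 3·11·13 = 429
Δ = 0!·2!·10!/13! = 1/858
Racah Σ t=0..0: t=0:+1/14400 = 1/14400
⇒ 3j(1 5 6; 0 0 0)² = 6/143, sgn +1
Racah Σ t=0..0: t=0:+1/7257600 = 1/7257600
⇒ 3j(1 5 6; 1 -5 4)² = 1/858, sgn +1
4πI² = N·(3j₀)²·(3jₘ)² = 3/143
I = +1·√(0.020979/4π) = 0.04085899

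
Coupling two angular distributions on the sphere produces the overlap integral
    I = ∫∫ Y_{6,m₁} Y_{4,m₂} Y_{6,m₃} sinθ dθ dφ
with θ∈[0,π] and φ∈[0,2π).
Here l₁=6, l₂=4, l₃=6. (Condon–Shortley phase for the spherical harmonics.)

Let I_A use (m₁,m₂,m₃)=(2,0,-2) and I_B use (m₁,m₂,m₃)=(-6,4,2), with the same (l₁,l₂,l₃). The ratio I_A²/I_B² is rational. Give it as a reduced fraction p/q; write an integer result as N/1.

l's match ⇒ only the (l;m) 3-j factors differ between A and B.
A: triangle coeff Δ(6,4,6) = 1/15315300; Σ_t [0,4]: t=0:+1/331776 t=1:−1/25920 t=2:+1/23040 t=3:−1/181440 t=4:+1/23224320 = 11/4644864; (3j)²=11/55692 [(6 4 6; 2 0 -2)], sign=+1
B: triangle coeff Δ(6,4,6) = 1/15315300; Σ_t [4,4]: t=4:+1/23224320 = 1/23224320; (3j)²=1/442 [(6 4 6; -6 4 2)], sign=+1
I_A²/I_B² = (11/55692)/(1/442) = 11/126

11/126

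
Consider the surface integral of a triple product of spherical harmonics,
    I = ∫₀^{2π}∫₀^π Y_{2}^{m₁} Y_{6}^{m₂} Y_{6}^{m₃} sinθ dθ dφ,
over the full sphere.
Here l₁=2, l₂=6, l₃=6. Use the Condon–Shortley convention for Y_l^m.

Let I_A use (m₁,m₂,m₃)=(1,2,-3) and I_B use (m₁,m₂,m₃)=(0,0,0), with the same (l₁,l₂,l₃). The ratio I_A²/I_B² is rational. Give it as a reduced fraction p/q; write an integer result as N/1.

75/98

l's match ⇒ only the (l;m) 3-j factors differ between A and B.
A: triangle coeff Δ(2,6,6) = 1/90090; Σ_t [0,1]: t=0:+1/161280 t=1:−1/60480 = -1/96768; (3j)²=15/1001 [(2 6 6; 1 2 -3)], sign=+1
B: triangle coeff Δ(2,6,6) = 1/90090; Σ_t [0,2]: t=0:+1/69120 t=1:−1/14400 t=2:+1/69120 = -7/172800; (3j)²=14/715 [(2 6 6; 0 0 0)], sign=-1
I_A²/I_B² = (15/1001)/(14/715) = 75/98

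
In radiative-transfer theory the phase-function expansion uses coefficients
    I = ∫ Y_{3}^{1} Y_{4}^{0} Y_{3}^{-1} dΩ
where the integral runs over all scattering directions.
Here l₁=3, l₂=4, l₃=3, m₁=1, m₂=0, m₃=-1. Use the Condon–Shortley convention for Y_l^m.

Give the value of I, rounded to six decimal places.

m-sum 0 ✓  L=10 even ✓  1≤3≤7 ✓
Π(2lᵢ+1) = 7×9×7 = 441
triangle coeff Δ(3,4,3) = 1/34650
Σ_t [1,3]: t=1:−1/72 t=2:+1/16 t=3:−1/72 = 5/144
(3j)²=2/77 [(3 4 3; 0 0 0)], sign=-1
Σ_t [0,2]: t=0:+1/1152 t=1:−1/36 t=2:+1/32 = 5/1152
(3j)²=1/1386 [(3 4 3; 1 0 -1)], sign=+1
⇒ 4πI² = 1/121
I = (-1)√(1/121/(4π)) = -0.02564498

-0.025645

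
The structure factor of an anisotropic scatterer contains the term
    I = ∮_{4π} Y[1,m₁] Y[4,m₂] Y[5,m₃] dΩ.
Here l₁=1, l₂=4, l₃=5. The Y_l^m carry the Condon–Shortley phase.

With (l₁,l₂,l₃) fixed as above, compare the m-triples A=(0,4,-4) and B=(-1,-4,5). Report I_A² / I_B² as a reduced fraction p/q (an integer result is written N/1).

1/5

l's match ⇒ only the (l;m) 3-j factors differ between A and B.
A: triangle coeff Δ(1,4,5) = 1/495; Σ_t [0,0]: t=0:+1/40320 = 1/40320; (3j)²=1/55 [(1 4 5; 0 4 -4)], sign=-1
B: triangle coeff Δ(1,4,5) = 1/495; Σ_t [0,0]: t=0:+1/80640 = 1/80640; (3j)²=1/11 [(1 4 5; -1 -4 5)], sign=+1
I_A²/I_B² = (1/55)/(1/11) = 1/5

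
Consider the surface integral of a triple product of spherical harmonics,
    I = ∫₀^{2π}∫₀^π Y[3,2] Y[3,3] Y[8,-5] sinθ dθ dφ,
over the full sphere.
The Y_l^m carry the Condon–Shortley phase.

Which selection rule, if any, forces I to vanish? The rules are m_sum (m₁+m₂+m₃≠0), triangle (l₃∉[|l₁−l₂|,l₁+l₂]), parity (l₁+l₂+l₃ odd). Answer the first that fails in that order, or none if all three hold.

azimuthal sum: 2 + 3 − 5 = 0  ✓
0 ≤ 8 ≤ 6 (triangle on l)  ✗
L = 3 + 3 + 8 = 14 (even)

triangle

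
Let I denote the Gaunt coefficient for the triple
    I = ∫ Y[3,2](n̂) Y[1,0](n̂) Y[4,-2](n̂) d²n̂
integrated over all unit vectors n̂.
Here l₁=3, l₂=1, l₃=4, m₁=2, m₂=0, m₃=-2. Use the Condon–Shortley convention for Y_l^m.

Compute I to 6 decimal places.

0.213244

Rules hold: Σm=0, L=8 even, 2≤4≤4.
N = 7·3·9 = 189
Δ = 0!·6!·2!/9! = 1/252
Racah Σ t=0..0: t=0:+1/36 = 1/36
⇒ 3j(3 1 4; 0 0 0)² = 4/63, sgn +1
Racah Σ t=0..0: t=0:+1/120 = 1/120
⇒ 3j(3 1 4; 2 0 -2)² = 1/21, sgn +1
4πI² = N·(3j₀)²·(3jₘ)² = 4/7
I = +1·√(0.571429/4π) = 0.21324362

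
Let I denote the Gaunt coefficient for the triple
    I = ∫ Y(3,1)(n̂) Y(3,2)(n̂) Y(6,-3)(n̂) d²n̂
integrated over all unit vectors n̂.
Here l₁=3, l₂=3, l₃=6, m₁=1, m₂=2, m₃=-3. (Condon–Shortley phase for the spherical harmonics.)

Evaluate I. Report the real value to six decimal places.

-0.230476

Checks pass: Σm=0; 12 even; l₃=6∈[0,6].
(2·3+1)(2·3+1)(2·6+1) = 637
Δ: 0! 6! 6! / 13! → 1/12012
sum: t=0:+1/1296 = 1/1296
3j²(3 3 6; 0 0 0) = Δ·Π!·Σ² = 100/3003  (sign +1)
sum: t=0:+1/5760 = 1/5760
3j²(3 3 6; 1 2 -3) = Δ·Π!·Σ² = 9/286  (sign -1)
combine: 4πI² = 637·100/3003·9/286 = 1050/1573
take √, sign -1: I = -0.23047581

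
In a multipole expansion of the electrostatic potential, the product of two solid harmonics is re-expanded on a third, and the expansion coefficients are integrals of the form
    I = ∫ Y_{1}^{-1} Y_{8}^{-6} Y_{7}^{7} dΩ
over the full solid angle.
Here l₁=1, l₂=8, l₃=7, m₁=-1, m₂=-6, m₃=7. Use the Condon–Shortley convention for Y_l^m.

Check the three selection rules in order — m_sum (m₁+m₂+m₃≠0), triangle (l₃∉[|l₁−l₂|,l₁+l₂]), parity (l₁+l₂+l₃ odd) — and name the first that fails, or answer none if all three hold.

none

azimuthal sum: -1 − 6 + 7 = 0  ✓
7 ≤ 7 ≤ 9 (triangle on l)  ✓
L = 1 + 8 + 7 = 16 (even)  ✓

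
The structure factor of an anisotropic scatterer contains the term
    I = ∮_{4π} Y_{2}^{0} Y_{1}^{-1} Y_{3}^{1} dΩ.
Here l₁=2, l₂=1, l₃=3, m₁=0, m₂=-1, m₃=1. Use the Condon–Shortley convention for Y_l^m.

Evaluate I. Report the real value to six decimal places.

-0.202301

Rules hold: Σm=0, L=6 even, 1≤3≤3.
N = 5·3·7 = 105
Δ = 0!·4!·2!/7! = 1/105
Racah Σ t=0..0: t=0:+1/4 = 1/4
⇒ 3j(2 1 3; 0 0 0)² = 3/35, sgn -1
Racah Σ t=0..0: t=0:+1/8 = 1/8
⇒ 3j(2 1 3; 0 -1 1)² = 2/35, sgn +1
4πI² = N·(3j₀)²·(3jₘ)² = 18/35
I = -1·√(0.514286/4π) = -0.20230066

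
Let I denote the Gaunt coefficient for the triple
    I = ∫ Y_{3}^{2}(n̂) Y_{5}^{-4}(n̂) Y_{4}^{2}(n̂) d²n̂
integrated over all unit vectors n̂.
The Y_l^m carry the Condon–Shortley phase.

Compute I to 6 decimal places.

Checks pass: Σm=0; 12 even; l₃=4∈[2,8].
(2·3+1)(2·5+1)(2·4+1) = 693
Δ: 4! 2! 6! / 13! → 1/180180
sum: t=1:−1/576 t=2:+1/144 t=3:−1/576 = 1/288
3j²(3 5 4; 0 0 0) = Δ·Π!·Σ² = 20/1001  (sign +1)
sum: t=0:+1/2880 t=1:−1/8640 = 1/4320
3j²(3 5 4; 2 -4 2) = Δ·Π!·Σ² = 8/429  (sign +1)
combine: 4πI² = 693·20/1001·8/429 = 480/1859
take √, sign +1: I = 0.14334284

0.143343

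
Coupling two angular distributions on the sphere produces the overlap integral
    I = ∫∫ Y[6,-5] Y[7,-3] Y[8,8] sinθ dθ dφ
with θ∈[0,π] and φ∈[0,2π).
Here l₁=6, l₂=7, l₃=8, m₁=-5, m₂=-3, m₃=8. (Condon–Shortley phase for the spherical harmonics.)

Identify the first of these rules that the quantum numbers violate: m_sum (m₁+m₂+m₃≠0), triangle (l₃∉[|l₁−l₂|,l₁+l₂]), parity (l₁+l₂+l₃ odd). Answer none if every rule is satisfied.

m₁+m₂+m₃ = -5 − 3 + 8 = 0  ✓
triangle: |6−7|=1 ≤ l₃=8 ≤ 6+7=13  ✓
parity: l₁+l₂+l₃ = 21 is odd  ✗

parity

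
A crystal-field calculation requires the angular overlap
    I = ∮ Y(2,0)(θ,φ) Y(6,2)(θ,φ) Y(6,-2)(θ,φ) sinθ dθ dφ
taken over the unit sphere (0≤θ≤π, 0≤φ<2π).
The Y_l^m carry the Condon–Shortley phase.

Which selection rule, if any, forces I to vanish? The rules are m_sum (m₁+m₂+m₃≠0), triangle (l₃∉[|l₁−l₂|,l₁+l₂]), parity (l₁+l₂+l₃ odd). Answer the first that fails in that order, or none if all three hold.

none

m₁+m₂+m₃ = 0 + 2 − 2 = 0  ✓
triangle: |2−6|=4 ≤ l₃=6 ≤ 2+6=8  ✓
parity: l₁+l₂+l₃ = 14 is even  ✓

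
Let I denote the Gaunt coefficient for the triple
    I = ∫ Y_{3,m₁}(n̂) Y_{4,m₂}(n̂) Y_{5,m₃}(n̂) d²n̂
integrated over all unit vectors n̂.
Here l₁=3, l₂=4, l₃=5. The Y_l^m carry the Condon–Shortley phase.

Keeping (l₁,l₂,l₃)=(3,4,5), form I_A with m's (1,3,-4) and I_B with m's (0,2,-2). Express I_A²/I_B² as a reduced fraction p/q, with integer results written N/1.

Same 3,4,5: normalisation and zero-m 3j drop out of the ratio.
A: Δ: 2! 4! 6! / 13! → 1/180180; sum: t=1:−1/4320 t=2:+1/5760 = -1/17280; 3j²(3 4 5; 1 3 -4) = Δ·Π!·Σ² = 7/4290  (sign +1)
B: Δ: 2! 4! 6! / 13! → 1/180180; sum: t=0:+1/8640 t=1:−1/480 t=2:+1/576 = -1/4320; 3j²(3 4 5; 0 2 -2) = Δ·Π!·Σ² = 1/2145  (sign +1)
I_A²/I_B² = (7/4290)/(1/2145) = 7/2

7/2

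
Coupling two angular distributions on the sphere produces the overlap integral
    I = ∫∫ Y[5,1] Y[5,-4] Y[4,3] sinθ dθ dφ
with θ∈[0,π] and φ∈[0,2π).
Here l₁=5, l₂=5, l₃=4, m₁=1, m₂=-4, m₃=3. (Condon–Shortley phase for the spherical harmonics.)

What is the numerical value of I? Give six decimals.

Checks pass: Σm=0; 14 even; l₃=4∈[0,10].
(2·5+1)(2·5+1)(2·4+1) = 1089
Δ: 6! 4! 4! / 15! → 1/3153150
sum: t=1:−1/69120 t=2:+1/1728 t=3:−1/576 t=4:+1/1728 t=5:−1/69120 = -7/11520
3j²(5 5 4; 0 0 0) = Δ·Π!·Σ² = 2/143  (sign -1)
sum: t=0:+1/103680 t=1:−1/17280 = -1/20736
3j²(5 5 4; 1 -4 3) = Δ·Π!·Σ² = 10/429  (sign +1)
combine: 4πI² = 1089·2/143·10/429 = 60/169
take √, sign -1: I = -0.16808437

-0.168084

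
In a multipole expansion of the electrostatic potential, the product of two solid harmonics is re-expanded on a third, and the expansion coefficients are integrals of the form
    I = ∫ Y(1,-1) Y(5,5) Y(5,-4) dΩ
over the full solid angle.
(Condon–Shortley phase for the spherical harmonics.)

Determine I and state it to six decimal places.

0.000000

Σlᵢ=11 odd — θ-integrand is odd under cosθ→−cosθ; I=0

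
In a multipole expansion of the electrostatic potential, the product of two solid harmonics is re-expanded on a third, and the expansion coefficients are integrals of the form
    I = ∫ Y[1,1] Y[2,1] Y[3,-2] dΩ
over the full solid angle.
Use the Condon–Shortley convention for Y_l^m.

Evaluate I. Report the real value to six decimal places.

m-sum 0 ✓  L=6 even ✓  1≤3≤3 ✓
Π(2lᵢ+1) = 3×5×7 = 105
triangle coeff Δ(1,2,3) = 1/105
Σ_t [0,0]: t=0:+1/4 = 1/4
(3j)²=3/35 [(1 2 3; 0 0 0)], sign=-1
Σ_t [0,0]: t=0:+1/12 = 1/12
(3j)²=2/21 [(1 2 3; 1 1 -2)], sign=-1
⇒ 4πI² = 6/7
I = (+1)√(6/7/(4π)) = 0.26116903

0.261169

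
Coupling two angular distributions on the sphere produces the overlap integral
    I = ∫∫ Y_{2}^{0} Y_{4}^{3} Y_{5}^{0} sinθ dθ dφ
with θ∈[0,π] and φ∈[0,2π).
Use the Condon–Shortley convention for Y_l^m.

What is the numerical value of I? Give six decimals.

m-sum = 0 + 3 + 0 = 3 ≠ 0 ⇒ I = 0

0.000000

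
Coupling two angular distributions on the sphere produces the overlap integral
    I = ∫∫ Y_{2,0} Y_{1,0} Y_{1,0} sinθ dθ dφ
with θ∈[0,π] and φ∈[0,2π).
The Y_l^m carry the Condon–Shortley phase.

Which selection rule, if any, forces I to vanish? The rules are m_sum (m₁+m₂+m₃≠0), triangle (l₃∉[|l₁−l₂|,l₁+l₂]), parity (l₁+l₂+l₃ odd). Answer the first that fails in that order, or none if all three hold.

m₁+m₂+m₃ = 0 + 0 + 0 = 0  ✓
triangle: |2−1|=1 ≤ l₃=1 ≤ 2+1=3  ✓
parity: l₁+l₂+l₃ = 4 is even  ✓

none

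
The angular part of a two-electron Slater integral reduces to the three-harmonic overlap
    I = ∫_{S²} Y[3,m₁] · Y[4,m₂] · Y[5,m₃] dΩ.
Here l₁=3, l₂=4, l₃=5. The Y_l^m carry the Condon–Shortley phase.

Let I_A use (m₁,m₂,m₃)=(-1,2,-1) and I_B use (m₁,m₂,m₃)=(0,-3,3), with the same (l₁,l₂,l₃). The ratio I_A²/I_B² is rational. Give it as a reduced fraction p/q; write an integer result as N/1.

1849/1764

l's match ⇒ only the (l;m) 3-j factors differ between A and B.
A: triangle coeff Δ(3,4,5) = 1/180180; Σ_t [0,2]: t=0:+1/34560 t=1:−1/720 t=2:+1/384 = 43/34560; (3j)²=1849/180180 [(3 4 5; -1 2 -1)], sign=+1
B: triangle coeff Δ(3,4,5) = 1/180180; Σ_t [0,1]: t=0:+1/1440 t=1:−1/2880 = 1/2880; (3j)²=7/715 [(3 4 5; 0 -3 3)], sign=+1
I_A²/I_B² = (1849/180180)/(7/715) = 1849/1764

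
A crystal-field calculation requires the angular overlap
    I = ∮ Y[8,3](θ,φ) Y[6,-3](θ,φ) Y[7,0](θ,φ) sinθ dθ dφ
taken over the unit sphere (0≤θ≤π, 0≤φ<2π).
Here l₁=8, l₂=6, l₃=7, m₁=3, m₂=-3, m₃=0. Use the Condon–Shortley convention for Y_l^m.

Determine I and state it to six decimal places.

0.000000

l₁+l₂+l₃=21 is odd: 3j(l;000)=0 ⇒ I=0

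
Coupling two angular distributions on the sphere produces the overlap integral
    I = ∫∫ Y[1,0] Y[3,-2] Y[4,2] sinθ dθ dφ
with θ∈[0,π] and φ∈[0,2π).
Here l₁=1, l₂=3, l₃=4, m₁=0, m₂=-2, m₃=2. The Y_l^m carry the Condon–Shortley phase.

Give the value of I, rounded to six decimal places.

m-sum 0 ✓  L=8 even ✓  2≤4≤4 ✓
Π(2lᵢ+1) = 3×7×9 = 189
triangle coeff Δ(1,3,4) = 1/252
Σ_t [0,0]: t=0:+1/36 = 1/36
(3j)²=4/63 [(1 3 4; 0 0 0)], sign=+1
Σ_t [0,0]: t=0:+1/120 = 1/120
(3j)²=1/21 [(1 3 4; 0 -2 2)], sign=+1
⇒ 4πI² = 4/7
I = (+1)√(4/7/(4π)) = 0.21324362

0.213244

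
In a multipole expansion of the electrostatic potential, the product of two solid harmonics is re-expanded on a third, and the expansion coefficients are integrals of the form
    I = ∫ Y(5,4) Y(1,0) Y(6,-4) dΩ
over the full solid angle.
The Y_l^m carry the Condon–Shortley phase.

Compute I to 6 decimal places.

0.182727

m-sum 0 ✓  L=12 even ✓  4≤6≤6 ✓
Π(2lᵢ+1) = 11×3×13 = 429
triangle coeff Δ(5,1,6) = 1/858
Σ_t [0,0]: t=0:+1/14400 = 1/14400
(3j)²=6/143 [(5 1 6; 0 0 0)], sign=+1
Σ_t [0,0]: t=0:+1/362880 = 1/362880
(3j)²=10/429 [(5 1 6; 4 0 -4)], sign=+1
⇒ 4πI² = 60/143
I = (+1)√(60/143/(4π)) = 0.18272698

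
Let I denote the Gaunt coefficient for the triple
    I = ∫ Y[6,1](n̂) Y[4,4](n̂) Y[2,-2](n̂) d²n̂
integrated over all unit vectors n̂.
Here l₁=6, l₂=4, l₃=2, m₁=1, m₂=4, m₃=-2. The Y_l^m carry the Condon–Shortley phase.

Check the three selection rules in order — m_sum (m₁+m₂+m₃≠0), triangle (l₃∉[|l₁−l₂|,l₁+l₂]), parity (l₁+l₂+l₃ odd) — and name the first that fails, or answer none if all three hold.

azimuthal sum: 1 + 4 − 2 = 3  ✗
2 ≤ 2 ≤ 10 (triangle on l)
L = 6 + 4 + 2 = 12 (even)

m_sum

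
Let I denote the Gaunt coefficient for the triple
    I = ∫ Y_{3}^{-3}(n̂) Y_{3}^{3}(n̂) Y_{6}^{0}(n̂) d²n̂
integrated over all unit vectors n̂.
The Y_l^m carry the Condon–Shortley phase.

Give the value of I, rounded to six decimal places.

m-sum 0 ✓  L=12 even ✓  0≤6≤6 ✓
Π(2lᵢ+1) = 7×7×13 = 637
triangle coeff Δ(3,3,6) = 1/12012
Σ_t [0,0]: t=0:+1/1296 = 1/1296
(3j)²=100/3003 [(3 3 6; 0 0 0)], sign=+1
Σ_t [0,0]: t=0:+1/518400 = 1/518400
(3j)²=1/12012 [(3 3 6; -3 3 0)], sign=+1
⇒ 4πI² = 25/14157
I = (+1)√(25/14157/(4π)) = 0.01185440

0.011854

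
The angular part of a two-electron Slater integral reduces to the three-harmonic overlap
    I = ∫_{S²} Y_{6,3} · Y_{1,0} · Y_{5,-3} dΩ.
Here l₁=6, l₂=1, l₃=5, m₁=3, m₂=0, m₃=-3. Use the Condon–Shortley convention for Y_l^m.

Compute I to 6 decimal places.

Checks pass: Σm=0; 12 even; l₃=5∈[5,7].
(2·6+1)(2·1+1)(2·5+1) = 429
Δ: 2! 10! 0! / 13! → 1/858
sum: t=1:−1/14400 = -1/14400
3j²(6 1 5; 0 0 0) = Δ·Π!·Σ² = 6/143  (sign +1)
sum: t=1:−1/80640 = -1/80640
3j²(6 1 5; 3 0 -3) = Δ·Π!·Σ² = 9/286  (sign -1)
combine: 4πI² = 429·6/143·9/286 = 81/143
take √, sign -1: I = -0.21230956

-0.212310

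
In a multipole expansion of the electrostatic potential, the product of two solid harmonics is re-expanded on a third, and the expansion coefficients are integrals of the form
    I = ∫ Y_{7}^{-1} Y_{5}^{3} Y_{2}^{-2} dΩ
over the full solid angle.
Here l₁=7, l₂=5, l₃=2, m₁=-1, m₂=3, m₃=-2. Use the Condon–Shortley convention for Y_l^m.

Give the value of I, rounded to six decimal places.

-0.043890

Rules hold: Σm=0, L=14 even, 2≤2≤12.
N = 15·11·5 = 825
Δ = 10!·4!·0!/15! = 1/15015
Racah Σ t=5..5: t=5:−1/57600 = -1/57600
⇒ 3j(7 5 2; 0 0 0)² = 21/715, sgn -1
Racah Σ t=8..8: t=8:+1/1935360 = 1/1935360
⇒ 3j(7 5 2; -1 3 -2)² = 1/1001, sgn +1
4πI² = N·(3j₀)²·(3jₘ)² = 45/1859
I = -1·√(0.0242066/4π) = -0.04388960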